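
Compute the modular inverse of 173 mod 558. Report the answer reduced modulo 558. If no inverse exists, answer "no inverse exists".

329

Apply the Euclidean algorithm to 558 and 173:
558 = 3*173 + 39
173 = 4*39 + 17
39 = 2*17 + 5
17 = 3*5 + 2
5 = 2*2 + 1
2 = 2*1 + 0
The gcd is 1. Working backward:
1 = 5 − 2·2
1 = −2·17 + 7·5
1 = 7·39 − 16·17
1 = −16·173 + 71·39
1 = 71·558 − 229·173
Thus 173·(-229) ≡ 1 (mod 558); reducing, -229 mod 558 = 329.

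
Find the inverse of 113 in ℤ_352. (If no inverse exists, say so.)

Extended Euclidean algorithm:
352 = 3×113 + 13
113 = 8×13 + 9
13 = 1×9 + 4
9 = 2×4 + 1
4 = 4×1 + 0
gcd = 1, so the inverse exists. Back-substitute:
1 = 9 − 2·4
1 = −2·13 + 3·9
1 = 3·113 − 26·13
1 = −26·352 + 81·113
So 113·81 ≡ 1 (mod 352).

81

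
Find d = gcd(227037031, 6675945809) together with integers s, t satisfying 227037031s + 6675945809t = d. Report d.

Repeated division:
6675945809 = 29×227037031 + 91871910
227037031 = 2×91871910 + 43293211
91871910 = 2×43293211 + 5285488
43293211 = 8×5285488 + 1009307
5285488 = 5×1009307 + 238953
1009307 = 4×238953 + 53495
238953 = 4×53495 + 24973
53495 = 2×24973 + 3549
24973 = 7×3549 + 130
3549 = 27×130 + 39
130 = 3×39 + 13
39 = 3×13 + 0
gcd(227037031, 6675945809) = 13.
Express as a combination:
13 = 130 − 3·39
13 = −3·3549 + 82·130
13 = 82·24973 − 577·3549
13 = −577·53495 + 1236·24973
13 = 1236·238953 − 5521·53495
13 = −5521·1009307 + 23320·238953
13 = 23320·5285488 − 122121·1009307
13 = −122121·43293211 + 1000288·5285488
13 = 1000288·91871910 − 2122697·43293211
13 = −2122697·227037031 + 5245682·91871910
13 = 5245682·6675945809 − 154247475·227037031
So 13 = (5245682)·6675945809 + (-154247475)·227037031.

13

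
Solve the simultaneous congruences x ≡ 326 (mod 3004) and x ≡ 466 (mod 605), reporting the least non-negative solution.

Write x = 326 + 3004·k. Then 3004·k ≡ 466 − 326 ≡ 140 (mod 605).
Need 3004⁻¹ mod 605. Extended Euclid on (605, 584):
605 = 1*584 + 21
584 = 27*21 + 17
21 = 1*17 + 4
17 = 4*4 + 1
4 = 4*1 + 0
Back-substitute:
1 = 17 − 4·4
1 = −4·21 + 5·17
1 = 5·584 − 139·21
1 = −139·605 + 144·584
3004⁻¹ ≡ 144 (mod 605), so k ≡ 144·140 ≡ 195 (mod 605).
x = 326 + 3004·195 = 586106.

586106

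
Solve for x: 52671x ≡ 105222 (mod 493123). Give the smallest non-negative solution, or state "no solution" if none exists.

First find gcd(52671, 493123):
493123 = 9*52671 + 19084
52671 = 2*19084 + 14503
19084 = 1*14503 + 4581
14503 = 3*4581 + 760
4581 = 6*760 + 21
760 = 36*21 + 4
21 = 5*4 + 1
4 = 4*1 + 0
gcd = 1, so a unique solution mod 493123 exists.
Back-substitute for the Bézout coefficients:
1 = 21 − 5·4
1 = −5·760 + 181·21
1 = 181·4581 − 1091·760
1 = −1091·14503 + 3454·4581
1 = 3454·19084 − 4545·14503
1 = −4545·52671 + 12544·19084
1 = 12544·493123 − 117441·52671
So 52671·(-117441) ≡ 1 (mod 493123), giving 52671⁻¹ ≡ 375682.
x ≡ 52671⁻¹·105222 ≡ 375682·105222 ≡ 285478 (mod 493123).

285478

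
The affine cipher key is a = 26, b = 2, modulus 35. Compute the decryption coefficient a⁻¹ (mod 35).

Apply the Euclidean algorithm to 35 and 26:
35 = 1·26 + 9
26 = 2·9 + 8
9 = 1·8 + 1
8 = 8·1 + 0
gcd = 1, so the inverse exists. Back-substitute:
1 = 9 − 8
1 = −26 + 3·9
1 = 3·35 − 4·26
Hence 26⁻¹ ≡ -4 ≡ 31 (mod 35).

31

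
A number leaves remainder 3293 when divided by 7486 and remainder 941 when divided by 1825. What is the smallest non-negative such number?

Write x = 3293 + 7486·k. Then 7486·k ≡ 941 − 3293 ≡ 1298 (mod 1825).
Need 7486⁻¹ mod 1825. Extended Euclid on (1825, 186):
1825 = 9×186 + 151
186 = 1×151 + 35
151 = 4×35 + 11
35 = 3×11 + 2
11 = 5×2 + 1
2 = 2×1 + 0
Back-substitute:
1 = 11 − 5·2
1 = −5·35 + 16·11
1 = 16·151 − 69·35
1 = −69·186 + 85·151
1 = 85·1825 − 834·186
7486⁻¹ ≡ 991 (mod 1825), so k ≡ 991·1298 ≡ 1518 (mod 1825).
x = 3293 + 7486·1518 = 11367041.

11367041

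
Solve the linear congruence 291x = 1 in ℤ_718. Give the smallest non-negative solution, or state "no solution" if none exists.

227

First find gcd(291, 718):
718 = 2×291 + 136
291 = 2×136 + 19
136 = 7×19 + 3
19 = 6×3 + 1
3 = 3×1 + 0
gcd = 1, so a unique solution mod 718 exists.
Back-substitute for the Bézout coefficients:
1 = 19 − 6·3
1 = −6·136 + 43·19
1 = 43·291 − 92·136
1 = −92·718 + 227·291
So 291·(227) ≡ 1 (mod 718), giving 291⁻¹ ≡ 227.
x ≡ 291⁻¹·1 ≡ 227·1 ≡ 227 (mod 718).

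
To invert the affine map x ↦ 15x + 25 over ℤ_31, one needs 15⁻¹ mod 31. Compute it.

29

gcd(31, 15) by repeated division:
31 = 2*15 + 1
15 = 15*1 + 0
The gcd is 1. Working backward:
1 = 31 − 2·15
Thus 15·(-2) ≡ 1 (mod 31); reducing, -2 mod 31 = 29.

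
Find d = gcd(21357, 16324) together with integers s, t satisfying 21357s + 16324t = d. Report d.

Euclidean algorithm:
21357 = 1×16324 + 5033
16324 = 3×5033 + 1225
5033 = 4×1225 + 133
1225 = 9×133 + 28
133 = 4×28 + 21
28 = 1×21 + 7
21 = 3×7 + 0
gcd(21357, 16324) = 7.
Express as a combination:
7 = 28 − 21
7 = −133 + 5·28
7 = 5·1225 − 46·133
7 = −46·5033 + 189·1225
7 = 189·16324 − 613·5033
7 = −613·21357 + 802·16324
So 7 = (-613)·21357 + (802)·16324.

7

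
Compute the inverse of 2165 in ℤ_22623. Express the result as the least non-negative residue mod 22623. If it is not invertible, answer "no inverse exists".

Run Euclid on (22623, 2165):
22623 = 10*2165 + 973
2165 = 2*973 + 219
973 = 4*219 + 97
219 = 2*97 + 25
97 = 3*25 + 22
25 = 1*22 + 3
22 = 7*3 + 1
3 = 3*1 + 0
The gcd is 1. Working backward:
1 = 22 − 7·3
1 = −7·25 + 8·22
1 = 8·97 − 31·25
1 = −31·219 + 70·97
1 = 70·973 − 311·219
1 = −311·2165 + 692·973
1 = 692·22623 − 7231·2165
So 2165·(-7231) ≡ 1 (mod 22623), and -7231 ≡ 15392 (mod 22623).

15392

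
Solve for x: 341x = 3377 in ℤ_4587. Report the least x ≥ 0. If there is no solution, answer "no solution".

400

First find gcd(341, 4587):
4587 = 13·341 + 154
341 = 2·154 + 33
154 = 4·33 + 22
33 = 1·22 + 11
22 = 2·11 + 0
gcd = 11 and 11 | 3377, so solutions exist. Divide through by 11: 31x ≡ 307 (mod 417).
Now find 31⁻¹ mod 417:
417 = 13*31 + 14
31 = 2*14 + 3
14 = 4*3 + 2
3 = 1*2 + 1
2 = 2*1 + 0
Back-substitute:
1 = 3 − 2
1 = −14 + 5·3
1 = 5·31 − 11·14
1 = −11·417 + 148·31
So 31⁻¹ ≡ 148 (mod 417).
Then x ≡ 148·307 ≡ 400 (mod 417); the smallest non-negative solution is x = 400.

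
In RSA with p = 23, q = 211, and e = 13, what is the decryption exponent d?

φ(n) = (p−1)(q−1) = 22·210 = 4620.
Need d with 13·d ≡ 1 (mod 4620). Apply the extended Euclidean algorithm:
4620 = 355*13 + 5
13 = 2*5 + 3
5 = 1*3 + 2
3 = 1*2 + 1
2 = 2*1 + 0
Back-substitute:
1 = 3 − 2
1 = −5 + 2·3
1 = 2·13 − 5·5
1 = −5·4620 + 1777·13
So 13·1777 ≡ 1 (mod 4620), hence d = 1777.

1777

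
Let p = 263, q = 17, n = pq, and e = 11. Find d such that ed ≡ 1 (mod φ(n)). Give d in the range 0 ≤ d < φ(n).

3811

φ(n) = (p−1)(q−1) = 262·16 = 4192.
Need d with 11·d ≡ 1 (mod 4192). Apply the extended Euclidean algorithm:
4192 = 381*11 + 1
11 = 11*1 + 0
Back-substitute:
1 = 4192 − 381·11
So 11·(-381) ≡ 1 (mod 4192), hence d ≡ -381 ≡ 3811 (mod 4192).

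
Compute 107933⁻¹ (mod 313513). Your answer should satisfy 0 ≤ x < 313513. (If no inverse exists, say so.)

Run Euclid on (313513, 107933):
313513 = 2×107933 + 97647
107933 = 1×97647 + 10286
97647 = 9×10286 + 5073
10286 = 2×5073 + 140
5073 = 36×140 + 33
140 = 4×33 + 8
33 = 4×8 + 1
8 = 8×1 + 0
The gcd is 1. Working backward:
1 = 33 − 4·8
1 = −4·140 + 17·33
1 = 17·5073 − 616·140
1 = −616·10286 + 1249·5073
1 = 1249·97647 − 11857·10286
1 = −11857·107933 + 13106·97647
1 = 13106·313513 − 38069·107933
Thus 107933·(-38069) ≡ 1 (mod 313513); reducing, -38069 mod 313513 = 275444.

275444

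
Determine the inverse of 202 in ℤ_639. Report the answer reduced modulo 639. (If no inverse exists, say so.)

484

Extended Euclidean algorithm:
639 = 3*202 + 33
202 = 6*33 + 4
33 = 8*4 + 1
4 = 4*1 + 0
The gcd is 1. Working backward:
1 = 33 − 8·4
1 = −8·202 + 49·33
1 = 49·639 − 155·202
Thus 202·(-155) ≡ 1 (mod 639); reducing, -155 mod 639 = 484.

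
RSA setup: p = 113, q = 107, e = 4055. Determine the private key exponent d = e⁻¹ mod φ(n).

4295

φ(n) = (p−1)(q−1) = 112·106 = 11872.
Need d with 4055·d ≡ 1 (mod 11872). Apply the extended Euclidean algorithm:
11872 = 2*4055 + 3762
4055 = 1*3762 + 293
3762 = 12*293 + 246
293 = 1*246 + 47
246 = 5*47 + 11
47 = 4*11 + 3
11 = 3*3 + 2
3 = 1*2 + 1
2 = 2*1 + 0
Back-substitute:
1 = 3 − 2
1 = −11 + 4·3
1 = 4·47 − 17·11
1 = −17·246 + 89·47
1 = 89·293 − 106·246
1 = −106·3762 + 1361·293
1 = 1361·4055 − 1467·3762
1 = −1467·11872 + 4295·4055
So 4055·4295 ≡ 1 (mod 11872), hence d = 4295.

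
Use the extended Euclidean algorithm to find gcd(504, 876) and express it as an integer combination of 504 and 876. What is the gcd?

12

Euclidean algorithm:
876 = 1*504 + 372
504 = 1*372 + 132
372 = 2*132 + 108
132 = 1*108 + 24
108 = 4*24 + 12
24 = 2*12 + 0
gcd(504, 876) = 12.
Working backward:
12 = 108 − 4·24
12 = −4·132 + 5·108
12 = 5·372 − 14·132
12 = −14·504 + 19·372
12 = 19·876 − 33·504
So 12 = (19)·876 + (-33)·504.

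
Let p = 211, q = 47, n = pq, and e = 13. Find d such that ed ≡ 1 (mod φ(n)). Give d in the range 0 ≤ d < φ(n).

8917

φ(n) = (p−1)(q−1) = 210·46 = 9660.
Need d with 13·d ≡ 1 (mod 9660). Apply the extended Euclidean algorithm:
9660 = 743*13 + 1
13 = 13*1 + 0
Back-substitute:
1 = 9660 − 743·13
So 13·(-743) ≡ 1 (mod 9660), hence d ≡ -743 ≡ 8917 (mod 9660).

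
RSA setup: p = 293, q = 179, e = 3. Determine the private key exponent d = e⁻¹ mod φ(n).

φ(n) = (p−1)(q−1) = 292·178 = 51976.
Need d with 3·d ≡ 1 (mod 51976). Apply the extended Euclidean algorithm:
51976 = 17325*3 + 1
3 = 3*1 + 0
Back-substitute:
1 = 51976 − 17325·3
So 3·(-17325) ≡ 1 (mod 51976), hence d ≡ -17325 ≡ 34651 (mod 51976).

34651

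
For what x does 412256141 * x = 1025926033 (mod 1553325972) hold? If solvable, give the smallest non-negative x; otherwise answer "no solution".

First find gcd(412256141, 1553325972):
1553325972 = 3×412256141 + 316557549
412256141 = 1×316557549 + 95698592
316557549 = 3×95698592 + 29461773
95698592 = 3×29461773 + 7313273
29461773 = 4×7313273 + 208681
7313273 = 35×208681 + 9438
208681 = 22×9438 + 1045
9438 = 9×1045 + 33
1045 = 31×33 + 22
33 = 1×22 + 11
22 = 2×11 + 0
gcd = 11 and 11 | 1025926033, so solutions exist. Divide through by 11: 37477831x ≡ 93266003 (mod 141211452).
Now find 37477831⁻¹ mod 141211452:
141211452 = 3·37477831 + 28777959
37477831 = 1·28777959 + 8699872
28777959 = 3·8699872 + 2678343
8699872 = 3·2678343 + 664843
2678343 = 4·664843 + 18971
664843 = 35·18971 + 858
18971 = 22·858 + 95
858 = 9·95 + 3
95 = 31·3 + 2
3 = 1·2 + 1
2 = 2·1 + 0
Back-substitute:
1 = 3 − 2
1 = −95 + 32·3
1 = 32·858 − 289·95
1 = −289·18971 + 6390·858
1 = 6390·664843 − 223939·18971
1 = −223939·2678343 + 902146·664843
1 = 902146·8699872 − 2930377·2678343
1 = −2930377·28777959 + 9693277·8699872
1 = 9693277·37477831 − 12623654·28777959
1 = −12623654·141211452 + 47564239·37477831
So 37477831⁻¹ ≡ 47564239 (mod 141211452).
Then x ≡ 47564239·93266003 ≡ 41629061 (mod 141211452); the smallest non-negative solution is x = 41629061.

41629061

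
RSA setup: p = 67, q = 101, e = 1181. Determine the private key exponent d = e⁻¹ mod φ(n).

φ(n) = (p−1)(q−1) = 66·100 = 6600.
Need d with 1181·d ≡ 1 (mod 6600). Apply the extended Euclidean algorithm:
6600 = 5*1181 + 695
1181 = 1*695 + 486
695 = 1*486 + 209
486 = 2*209 + 68
209 = 3*68 + 5
68 = 13*5 + 3
5 = 1*3 + 2
3 = 1*2 + 1
2 = 2*1 + 0
Back-substitute:
1 = 3 − 2
1 = −5 + 2·3
1 = 2·68 − 27·5
1 = −27·209 + 83·68
1 = 83·486 − 193·209
1 = −193·695 + 276·486
1 = 276·1181 − 469·695
1 = −469·6600 + 2621·1181
So 1181·2621 ≡ 1 (mod 6600), hence d = 2621.

2621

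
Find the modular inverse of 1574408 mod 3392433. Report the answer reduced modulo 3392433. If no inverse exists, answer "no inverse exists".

no inverse exists

Compute gcd(1574408, 3392433):
3392433 = 2*1574408 + 243617
1574408 = 6*243617 + 112706
243617 = 2*112706 + 18205
112706 = 6*18205 + 3476
18205 = 5*3476 + 825
3476 = 4*825 + 176
825 = 4*176 + 121
176 = 1*121 + 55
121 = 2*55 + 11
55 = 5*11 + 0
gcd(1574408, 3392433) = 11 ≠ 1, so 1574408 has no multiplicative inverse modulo 3392433.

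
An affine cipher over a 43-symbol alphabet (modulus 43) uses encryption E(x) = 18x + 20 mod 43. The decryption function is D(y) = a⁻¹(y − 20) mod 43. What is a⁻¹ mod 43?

12

Run Euclid on (43, 18):
43 = 2*18 + 7
18 = 2*7 + 4
7 = 1*4 + 3
4 = 1*3 + 1
3 = 3*1 + 0
Since gcd(18, 43) = 1, back-substitute to write 1 as a combination:
1 = 4 − 3
1 = −7 + 2·4
1 = 2·18 − 5·7
1 = −5·43 + 12·18
So 18·12 ≡ 1 (mod 43).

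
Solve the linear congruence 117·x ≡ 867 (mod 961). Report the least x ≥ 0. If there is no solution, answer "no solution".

722

First find gcd(117, 961):
961 = 8×117 + 25
117 = 4×25 + 17
25 = 1×17 + 8
17 = 2×8 + 1
8 = 8×1 + 0
gcd = 1, so a unique solution mod 961 exists.
Back-substitute for the Bézout coefficients:
1 = 17 − 2·8
1 = −2·25 + 3·17
1 = 3·117 − 14·25
1 = −14·961 + 115·117
So 117·(115) ≡ 1 (mod 961), giving 117⁻¹ ≡ 115.
x ≡ 117⁻¹·867 ≡ 115·867 ≡ 722 (mod 961).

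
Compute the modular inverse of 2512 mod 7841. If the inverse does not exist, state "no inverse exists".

5990

Apply the Euclidean algorithm to 7841 and 2512:
7841 = 3·2512 + 305
2512 = 8·305 + 72
305 = 4·72 + 17
72 = 4·17 + 4
17 = 4·4 + 1
4 = 4·1 + 0
The gcd is 1. Working backward:
1 = 17 − 4·4
1 = −4·72 + 17·17
1 = 17·305 − 72·72
1 = −72·2512 + 593·305
1 = 593·7841 − 1851·2512
So 2512·(-1851) ≡ 1 (mod 7841), and -1851 ≡ 5990 (mod 7841).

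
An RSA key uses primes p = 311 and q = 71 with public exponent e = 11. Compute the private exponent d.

7891

φ(n) = (p−1)(q−1) = 310·70 = 21700.
Need d with 11·d ≡ 1 (mod 21700). Apply the extended Euclidean algorithm:
21700 = 1972×11 + 8
11 = 1×8 + 3
8 = 2×3 + 2
3 = 1×2 + 1
2 = 2×1 + 0
Back-substitute:
1 = 3 − 2
1 = −8 + 3·3
1 = 3·11 − 4·8
1 = −4·21700 + 7891·11
So 11·7891 ≡ 1 (mod 21700), hence d = 7891.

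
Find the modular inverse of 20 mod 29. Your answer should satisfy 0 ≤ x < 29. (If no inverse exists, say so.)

16

Run Euclid on (29, 20):
29 = 1*20 + 9
20 = 2*9 + 2
9 = 4*2 + 1
2 = 2*1 + 0
The gcd is 1. Working backward:
1 = 9 − 4·2
1 = −4·20 + 9·9
1 = 9·29 − 13·20
Thus 20·(-13) ≡ 1 (mod 29); reducing, -13 mod 29 = 16.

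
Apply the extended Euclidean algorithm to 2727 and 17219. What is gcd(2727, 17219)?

Apply Euclid's algorithm to 17219 and 2727:
17219 = 6×2727 + 857
2727 = 3×857 + 156
857 = 5×156 + 77
156 = 2×77 + 2
77 = 38×2 + 1
2 = 2×1 + 0
gcd(2727, 17219) = 1.
Working backward:
1 = 77 − 38·2
1 = −38·156 + 77·77
1 = 77·857 − 423·156
1 = −423·2727 + 1346·857
1 = 1346·17219 − 8499·2727
So 1 = (1346)·17219 + (-8499)·2727.

1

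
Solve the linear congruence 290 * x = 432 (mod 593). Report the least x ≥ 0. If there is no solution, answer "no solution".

First find gcd(290, 593):
593 = 2×290 + 13
290 = 22×13 + 4
13 = 3×4 + 1
4 = 4×1 + 0
gcd = 1, so a unique solution mod 593 exists.
Back-substitute for the Bézout coefficients:
1 = 13 − 3·4
1 = −3·290 + 67·13
1 = 67·593 − 137·290
So 290·(-137) ≡ 1 (mod 593), giving 290⁻¹ ≡ 456.
x ≡ 290⁻¹·432 ≡ 456·432 ≡ 116 (mod 593).

116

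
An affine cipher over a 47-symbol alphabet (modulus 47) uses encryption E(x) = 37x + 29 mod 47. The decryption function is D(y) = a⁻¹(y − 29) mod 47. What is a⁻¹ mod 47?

Apply the Euclidean algorithm to 47 and 37:
47 = 1×37 + 10
37 = 3×10 + 7
10 = 1×7 + 3
7 = 2×3 + 1
3 = 3×1 + 0
Since gcd(37, 47) = 1, back-substitute to write 1 as a combination:
1 = 7 − 2·3
1 = −2·10 + 3·7
1 = 3·37 − 11·10
1 = −11·47 + 14·37
So 37·14 ≡ 1 (mod 47).

14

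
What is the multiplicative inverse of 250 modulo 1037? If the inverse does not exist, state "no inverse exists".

112

Run Euclid on (1037, 250):
1037 = 4*250 + 37
250 = 6*37 + 28
37 = 1*28 + 9
28 = 3*9 + 1
9 = 9*1 + 0
gcd = 1, so the inverse exists. Back-substitute:
1 = 28 − 3·9
1 = −3·37 + 4·28
1 = 4·250 − 27·37
1 = −27·1037 + 112·250
So 250·112 ≡ 1 (mod 1037).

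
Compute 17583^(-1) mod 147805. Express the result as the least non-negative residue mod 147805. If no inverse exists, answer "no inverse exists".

Apply the Euclidean algorithm to 147805 and 17583:
147805 = 8*17583 + 7141
17583 = 2*7141 + 3301
7141 = 2*3301 + 539
3301 = 6*539 + 67
539 = 8*67 + 3
67 = 22*3 + 1
3 = 3*1 + 0
Since gcd(17583, 147805) = 1, back-substitute to write 1 as a combination:
1 = 67 − 22·3
1 = −22·539 + 177·67
1 = 177·3301 − 1084·539
1 = −1084·7141 + 2345·3301
1 = 2345·17583 − 5774·7141
1 = −5774·147805 + 48537·17583
So 17583·48537 ≡ 1 (mod 147805).

48537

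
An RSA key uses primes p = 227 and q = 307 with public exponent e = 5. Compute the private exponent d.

φ(n) = (p−1)(q−1) = 226·306 = 69156.
Need d with 5·d ≡ 1 (mod 69156). Apply the extended Euclidean algorithm:
69156 = 13831*5 + 1
5 = 5*1 + 0
Back-substitute:
1 = 69156 − 13831·5
So 5·(-13831) ≡ 1 (mod 69156), hence d ≡ -13831 ≡ 55325 (mod 69156).

55325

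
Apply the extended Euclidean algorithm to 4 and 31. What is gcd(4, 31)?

1

Apply Euclid's algorithm to 31 and 4:
31 = 7*4 + 3
4 = 1*3 + 1
3 = 3*1 + 0
gcd(4, 31) = 1.
Back-substituting:
1 = 4 − 3
1 = −31 + 8·4
So 1 = (-1)·31 + (8)·4.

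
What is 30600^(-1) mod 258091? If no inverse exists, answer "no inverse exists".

Extended Euclidean algorithm:
258091 = 8×30600 + 13291
30600 = 2×13291 + 4018
13291 = 3×4018 + 1237
4018 = 3×1237 + 307
1237 = 4×307 + 9
307 = 34×9 + 1
9 = 9×1 + 0
Since gcd(30600, 258091) = 1, back-substitute to write 1 as a combination:
1 = 307 − 34·9
1 = −34·1237 + 137·307
1 = 137·4018 − 445·1237
1 = −445·13291 + 1472·4018
1 = 1472·30600 − 3389·13291
1 = −3389·258091 + 28584·30600
So 30600·28584 ≡ 1 (mod 258091).

28584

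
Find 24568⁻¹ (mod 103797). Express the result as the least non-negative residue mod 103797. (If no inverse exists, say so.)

gcd(103797, 24568) by repeated division:
103797 = 4*24568 + 5525
24568 = 4*5525 + 2468
5525 = 2*2468 + 589
2468 = 4*589 + 112
589 = 5*112 + 29
112 = 3*29 + 25
29 = 1*25 + 4
25 = 6*4 + 1
4 = 4*1 + 0
gcd = 1, so the inverse exists. Back-substitute:
1 = 25 − 6·4
1 = −6·29 + 7·25
1 = 7·112 − 27·29
1 = −27·589 + 142·112
1 = 142·2468 − 595·589
1 = −595·5525 + 1332·2468
1 = 1332·24568 − 5923·5525
1 = −5923·103797 + 25024·24568
So 24568·25024 ≡ 1 (mod 103797).

25024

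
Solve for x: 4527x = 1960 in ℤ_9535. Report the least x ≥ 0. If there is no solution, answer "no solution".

6930

First find gcd(4527, 9535):
9535 = 2·4527 + 481
4527 = 9·481 + 198
481 = 2·198 + 85
198 = 2·85 + 28
85 = 3·28 + 1
28 = 28·1 + 0
gcd = 1, so a unique solution mod 9535 exists.
Back-substitute for the Bézout coefficients:
1 = 85 − 3·28
1 = −3·198 + 7·85
1 = 7·481 − 17·198
1 = −17·4527 + 160·481
1 = 160·9535 − 337·4527
So 4527·(-337) ≡ 1 (mod 9535), giving 4527⁻¹ ≡ 9198.
x ≡ 4527⁻¹·1960 ≡ 9198·1960 ≡ 6930 (mod 9535).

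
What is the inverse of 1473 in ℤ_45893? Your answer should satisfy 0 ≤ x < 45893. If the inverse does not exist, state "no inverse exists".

Run Euclid on (45893, 1473):
45893 = 31×1473 + 230
1473 = 6×230 + 93
230 = 2×93 + 44
93 = 2×44 + 5
44 = 8×5 + 4
5 = 1×4 + 1
4 = 4×1 + 0
The gcd is 1. Working backward:
1 = 5 − 4
1 = −44 + 9·5
1 = 9·93 − 19·44
1 = −19·230 + 47·93
1 = 47·1473 − 301·230
1 = −301·45893 + 9378·1473
So 1473·9378 ≡ 1 (mod 45893).

9378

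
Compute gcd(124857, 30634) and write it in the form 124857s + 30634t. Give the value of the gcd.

Euclidean algorithm:
124857 = 4×30634 + 2321
30634 = 13×2321 + 461
2321 = 5×461 + 16
461 = 28×16 + 13
16 = 1×13 + 3
13 = 4×3 + 1
3 = 3×1 + 0
gcd(124857, 30634) = 1.
Express as a combination:
1 = 13 − 4·3
1 = −4·16 + 5·13
1 = 5·461 − 144·16
1 = −144·2321 + 725·461
1 = 725·30634 − 9569·2321
1 = −9569·124857 + 39001·30634
So 1 = (-9569)·124857 + (39001)·30634.

1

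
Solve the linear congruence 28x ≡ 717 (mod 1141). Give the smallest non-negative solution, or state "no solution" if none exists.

no solution

gcd(28, 1141):
1141 = 40·28 + 21
28 = 1·21 + 7
21 = 3·7 + 0
gcd = 7, but 7 ∤ 717, so the congruence has no solution.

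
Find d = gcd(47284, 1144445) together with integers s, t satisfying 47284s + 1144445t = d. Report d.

Euclidean algorithm:
1144445 = 24*47284 + 9629
47284 = 4*9629 + 8768
9629 = 1*8768 + 861
8768 = 10*861 + 158
861 = 5*158 + 71
158 = 2*71 + 16
71 = 4*16 + 7
16 = 2*7 + 2
7 = 3*2 + 1
2 = 2*1 + 0
gcd(47284, 1144445) = 1.
Back-substituting:
1 = 7 − 3·2
1 = −3·16 + 7·7
1 = 7·71 − 31·16
1 = −31·158 + 69·71
1 = 69·861 − 376·158
1 = −376·8768 + 3829·861
1 = 3829·9629 − 4205·8768
1 = −4205·47284 + 20649·9629
1 = 20649·1144445 − 499781·47284
So 1 = (20649)·1144445 + (-499781)·47284.

1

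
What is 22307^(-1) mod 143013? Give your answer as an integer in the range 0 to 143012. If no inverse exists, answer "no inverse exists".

gcd(143013, 22307) by repeated division:
143013 = 6·22307 + 9171
22307 = 2·9171 + 3965
9171 = 2·3965 + 1241
3965 = 3·1241 + 242
1241 = 5·242 + 31
242 = 7·31 + 25
31 = 1·25 + 6
25 = 4·6 + 1
6 = 6·1 + 0
The gcd is 1. Working backward:
1 = 25 − 4·6
1 = −4·31 + 5·25
1 = 5·242 − 39·31
1 = −39·1241 + 200·242
1 = 200·3965 − 639·1241
1 = −639·9171 + 1478·3965
1 = 1478·22307 − 3595·9171
1 = −3595·143013 + 23048·22307
So 22307·23048 ≡ 1 (mod 143013).

23048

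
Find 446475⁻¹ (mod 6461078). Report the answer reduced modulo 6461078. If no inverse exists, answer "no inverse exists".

267835

gcd(6461078, 446475) by repeated division:
6461078 = 14*446475 + 210428
446475 = 2*210428 + 25619
210428 = 8*25619 + 5476
25619 = 4*5476 + 3715
5476 = 1*3715 + 1761
3715 = 2*1761 + 193
1761 = 9*193 + 24
193 = 8*24 + 1
24 = 24*1 + 0
The gcd is 1. Working backward:
1 = 193 − 8·24
1 = −8·1761 + 73·193
1 = 73·3715 − 154·1761
1 = −154·5476 + 227·3715
1 = 227·25619 − 1062·5476
1 = −1062·210428 + 8723·25619
1 = 8723·446475 − 18508·210428
1 = −18508·6461078 + 267835·446475
So 446475·267835 ≡ 1 (mod 6461078).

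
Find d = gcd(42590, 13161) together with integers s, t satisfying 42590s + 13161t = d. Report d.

1

Repeated division:
42590 = 3*13161 + 3107
13161 = 4*3107 + 733
3107 = 4*733 + 175
733 = 4*175 + 33
175 = 5*33 + 10
33 = 3*10 + 3
10 = 3*3 + 1
3 = 3*1 + 0
gcd(42590, 13161) = 1.
Express as a combination:
1 = 10 − 3·3
1 = −3·33 + 10·10
1 = 10·175 − 53·33
1 = −53·733 + 222·175
1 = 222·3107 − 941·733
1 = −941·13161 + 3986·3107
1 = 3986·42590 − 12899·13161
So 1 = (3986)·42590 + (-12899)·13161.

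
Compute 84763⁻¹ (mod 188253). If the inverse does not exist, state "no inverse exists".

165655

Apply the Euclidean algorithm to 188253 and 84763:
188253 = 2·84763 + 18727
84763 = 4·18727 + 9855
18727 = 1·9855 + 8872
9855 = 1·8872 + 983
8872 = 9·983 + 25
983 = 39·25 + 8
25 = 3·8 + 1
8 = 8·1 + 0
Since gcd(84763, 188253) = 1, back-substitute to write 1 as a combination:
1 = 25 − 3·8
1 = −3·983 + 118·25
1 = 118·8872 − 1065·983
1 = −1065·9855 + 1183·8872
1 = 1183·18727 − 2248·9855
1 = −2248·84763 + 10175·18727
1 = 10175·188253 − 22598·84763
So 84763·(-22598) ≡ 1 (mod 188253), and -22598 ≡ 165655 (mod 188253).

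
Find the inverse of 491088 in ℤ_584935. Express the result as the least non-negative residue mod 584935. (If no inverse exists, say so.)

Compute gcd(491088, 584935):
584935 = 1×491088 + 93847
491088 = 5×93847 + 21853
93847 = 4×21853 + 6435
21853 = 3×6435 + 2548
6435 = 2×2548 + 1339
2548 = 1×1339 + 1209
1339 = 1×1209 + 130
1209 = 9×130 + 39
130 = 3×39 + 13
39 = 3×13 + 0
Since gcd = 13 > 1, 491088 is not a unit mod 584935.

no inverse exists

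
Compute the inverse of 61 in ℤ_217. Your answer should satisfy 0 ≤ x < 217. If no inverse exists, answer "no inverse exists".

185

Apply the Euclidean algorithm to 217 and 61:
217 = 3·61 + 34
61 = 1·34 + 27
34 = 1·27 + 7
27 = 3·7 + 6
7 = 1·6 + 1
6 = 6·1 + 0
Since gcd(61, 217) = 1, back-substitute to write 1 as a combination:
1 = 7 − 6
1 = −27 + 4·7
1 = 4·34 − 5·27
1 = −5·61 + 9·34
1 = 9·217 − 32·61
Thus 61·(-32) ≡ 1 (mod 217); reducing, -32 mod 217 = 185.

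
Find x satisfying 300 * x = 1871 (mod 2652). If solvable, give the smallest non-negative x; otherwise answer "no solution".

no solution

gcd(300, 2652):
2652 = 8*300 + 252
300 = 1*252 + 48
252 = 5*48 + 12
48 = 4*12 + 0
gcd = 12, but 12 ∤ 1871, so the congruence has no solution.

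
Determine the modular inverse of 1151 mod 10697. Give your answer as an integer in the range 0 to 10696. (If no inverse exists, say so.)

9526

Extended Euclidean algorithm:
10697 = 9·1151 + 338
1151 = 3·338 + 137
338 = 2·137 + 64
137 = 2·64 + 9
64 = 7·9 + 1
9 = 9·1 + 0
The gcd is 1. Working backward:
1 = 64 − 7·9
1 = −7·137 + 15·64
1 = 15·338 − 37·137
1 = −37·1151 + 126·338
1 = 126·10697 − 1171·1151
Thus 1151·(-1171) ≡ 1 (mod 10697); reducing, -1171 mod 10697 = 9526.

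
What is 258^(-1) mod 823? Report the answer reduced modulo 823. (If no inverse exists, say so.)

571

Extended Euclidean algorithm:
823 = 3×258 + 49
258 = 5×49 + 13
49 = 3×13 + 10
13 = 1×10 + 3
10 = 3×3 + 1
3 = 3×1 + 0
Since gcd(258, 823) = 1, back-substitute to write 1 as a combination:
1 = 10 − 3·3
1 = −3·13 + 4·10
1 = 4·49 − 15·13
1 = −15·258 + 79·49
1 = 79·823 − 252·258
Thus 258·(-252) ≡ 1 (mod 823); reducing, -252 mod 823 = 571.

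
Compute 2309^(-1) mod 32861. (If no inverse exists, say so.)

1167

Extended Euclidean algorithm:
32861 = 14·2309 + 535
2309 = 4·535 + 169
535 = 3·169 + 28
169 = 6·28 + 1
28 = 28·1 + 0
The gcd is 1. Working backward:
1 = 169 − 6·28
1 = −6·535 + 19·169
1 = 19·2309 − 82·535
1 = −82·32861 + 1167·2309
So 2309·1167 ≡ 1 (mod 32861).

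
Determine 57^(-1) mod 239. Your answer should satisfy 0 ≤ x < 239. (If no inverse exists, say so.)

130

Run Euclid on (239, 57):
239 = 4*57 + 11
57 = 5*11 + 2
11 = 5*2 + 1
2 = 2*1 + 0
Since gcd(57, 239) = 1, back-substitute to write 1 as a combination:
1 = 11 − 5·2
1 = −5·57 + 26·11
1 = 26·239 − 109·57
Hence 57⁻¹ ≡ -109 ≡ 130 (mod 239).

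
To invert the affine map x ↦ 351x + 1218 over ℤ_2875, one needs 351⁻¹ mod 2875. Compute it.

Run Euclid on (2875, 351):
2875 = 8·351 + 67
351 = 5·67 + 16
67 = 4·16 + 3
16 = 5·3 + 1
3 = 3·1 + 0
gcd = 1, so the inverse exists. Back-substitute:
1 = 16 − 5·3
1 = −5·67 + 21·16
1 = 21·351 − 110·67
1 = −110·2875 + 901·351
So 351·901 ≡ 1 (mod 2875).

901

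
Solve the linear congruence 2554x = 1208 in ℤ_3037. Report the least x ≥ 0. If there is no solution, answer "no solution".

1953

First find gcd(2554, 3037):
3037 = 1*2554 + 483
2554 = 5*483 + 139
483 = 3*139 + 66
139 = 2*66 + 7
66 = 9*7 + 3
7 = 2*3 + 1
3 = 3*1 + 0
gcd = 1, so a unique solution mod 3037 exists.
Back-substitute for the Bézout coefficients:
1 = 7 − 2·3
1 = −2·66 + 19·7
1 = 19·139 − 40·66
1 = −40·483 + 139·139
1 = 139·2554 − 735·483
1 = −735·3037 + 874·2554
So 2554·(874) ≡ 1 (mod 3037), giving 2554⁻¹ ≡ 874.
x ≡ 2554⁻¹·1208 ≡ 874·1208 ≡ 1953 (mod 3037).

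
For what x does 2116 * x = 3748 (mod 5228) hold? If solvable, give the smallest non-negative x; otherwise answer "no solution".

1163

First find gcd(2116, 5228):
5228 = 2*2116 + 996
2116 = 2*996 + 124
996 = 8*124 + 4
124 = 31*4 + 0
gcd = 4 and 4 | 3748, so solutions exist. Divide through by 4: 529x ≡ 937 (mod 1307).
Now find 529⁻¹ mod 1307:
1307 = 2·529 + 249
529 = 2·249 + 31
249 = 8·31 + 1
31 = 31·1 + 0
Back-substitute:
1 = 249 − 8·31
1 = −8·529 + 17·249
1 = 17·1307 − 42·529
So 529·(-42) ≡ 1 (mod 1307), i.e. 529⁻¹ ≡ 1265.
Then x ≡ 1265·937 ≡ 1163 (mod 1307); the smallest non-negative solution is x = 1163.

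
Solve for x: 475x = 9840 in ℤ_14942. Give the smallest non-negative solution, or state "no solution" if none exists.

178

First find gcd(475, 14942):
14942 = 31×475 + 217
475 = 2×217 + 41
217 = 5×41 + 12
41 = 3×12 + 5
12 = 2×5 + 2
5 = 2×2 + 1
2 = 2×1 + 0
gcd = 1, so a unique solution mod 14942 exists.
Back-substitute for the Bézout coefficients:
1 = 5 − 2·2
1 = −2·12 + 5·5
1 = 5·41 − 17·12
1 = −17·217 + 90·41
1 = 90·475 − 197·217
1 = −197·14942 + 6197·475
So 475·(6197) ≡ 1 (mod 14942), giving 475⁻¹ ≡ 6197.
x ≡ 475⁻¹·9840 ≡ 6197·9840 ≡ 178 (mod 14942).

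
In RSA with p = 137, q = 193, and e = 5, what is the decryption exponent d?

φ(n) = (p−1)(q−1) = 136·192 = 26112.
Need d with 5·d ≡ 1 (mod 26112). Apply the extended Euclidean algorithm:
26112 = 5222×5 + 2
5 = 2×2 + 1
2 = 2×1 + 0
Back-substitute:
1 = 5 − 2·2
1 = −2·26112 + 10445·5
So 5·10445 ≡ 1 (mod 26112), hence d = 10445.

10445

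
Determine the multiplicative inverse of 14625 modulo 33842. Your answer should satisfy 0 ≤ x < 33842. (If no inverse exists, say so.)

14629

gcd(33842, 14625) by repeated division:
33842 = 2*14625 + 4592
14625 = 3*4592 + 849
4592 = 5*849 + 347
849 = 2*347 + 155
347 = 2*155 + 37
155 = 4*37 + 7
37 = 5*7 + 2
7 = 3*2 + 1
2 = 2*1 + 0
Since gcd(14625, 33842) = 1, back-substitute to write 1 as a combination:
1 = 7 − 3·2
1 = −3·37 + 16·7
1 = 16·155 − 67·37
1 = −67·347 + 150·155
1 = 150·849 − 367·347
1 = −367·4592 + 1985·849
1 = 1985·14625 − 6322·4592
1 = −6322·33842 + 14629·14625
So 14625·14629 ≡ 1 (mod 33842).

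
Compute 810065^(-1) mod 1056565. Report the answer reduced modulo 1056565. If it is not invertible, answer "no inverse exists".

Compute gcd(810065, 1056565):
1056565 = 1*810065 + 246500
810065 = 3*246500 + 70565
246500 = 3*70565 + 34805
70565 = 2*34805 + 955
34805 = 36*955 + 425
955 = 2*425 + 105
425 = 4*105 + 5
105 = 21*5 + 0
The gcd is 5, not 1, hence no inverse exists.

no inverse exists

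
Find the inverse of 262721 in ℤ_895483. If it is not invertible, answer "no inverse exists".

497981

Apply the Euclidean algorithm to 895483 and 262721:
895483 = 3*262721 + 107320
262721 = 2*107320 + 48081
107320 = 2*48081 + 11158
48081 = 4*11158 + 3449
11158 = 3*3449 + 811
3449 = 4*811 + 205
811 = 3*205 + 196
205 = 1*196 + 9
196 = 21*9 + 7
9 = 1*7 + 2
7 = 3*2 + 1
2 = 2*1 + 0
The gcd is 1. Working backward:
1 = 7 − 3·2
1 = −3·9 + 4·7
1 = 4·196 − 87·9
1 = −87·205 + 91·196
1 = 91·811 − 360·205
1 = −360·3449 + 1531·811
1 = 1531·11158 − 4953·3449
1 = −4953·48081 + 21343·11158
1 = 21343·107320 − 47639·48081
1 = −47639·262721 + 116621·107320
1 = 116621·895483 − 397502·262721
Hence 262721⁻¹ ≡ -397502 ≡ 497981 (mod 895483).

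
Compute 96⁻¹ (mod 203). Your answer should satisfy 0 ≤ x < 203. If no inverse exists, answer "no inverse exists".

129

gcd(203, 96) by repeated division:
203 = 2·96 + 11
96 = 8·11 + 8
11 = 1·8 + 3
8 = 2·3 + 2
3 = 1·2 + 1
2 = 2·1 + 0
gcd = 1, so the inverse exists. Back-substitute:
1 = 3 − 2
1 = −8 + 3·3
1 = 3·11 − 4·8
1 = −4·96 + 35·11
1 = 35·203 − 74·96
Hence 96⁻¹ ≡ -74 ≡ 129 (mod 203).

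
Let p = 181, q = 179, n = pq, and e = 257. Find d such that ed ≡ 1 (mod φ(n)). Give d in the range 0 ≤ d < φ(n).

15833

φ(n) = (p−1)(q−1) = 180·178 = 32040.
Need d with 257·d ≡ 1 (mod 32040). Apply the extended Euclidean algorithm:
32040 = 124·257 + 172
257 = 1·172 + 85
172 = 2·85 + 2
85 = 42·2 + 1
2 = 2·1 + 0
Back-substitute:
1 = 85 − 42·2
1 = −42·172 + 85·85
1 = 85·257 − 127·172
1 = −127·32040 + 15833·257
So 257·15833 ≡ 1 (mod 32040), hence d = 15833.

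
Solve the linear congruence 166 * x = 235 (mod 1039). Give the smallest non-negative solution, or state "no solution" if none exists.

233

First find gcd(166, 1039):
1039 = 6*166 + 43
166 = 3*43 + 37
43 = 1*37 + 6
37 = 6*6 + 1
6 = 6*1 + 0
gcd = 1, so a unique solution mod 1039 exists.
Back-substitute for the Bézout coefficients:
1 = 37 − 6·6
1 = −6·43 + 7·37
1 = 7·166 − 27·43
1 = −27·1039 + 169·166
So 166·(169) ≡ 1 (mod 1039), giving 166⁻¹ ≡ 169.
x ≡ 166⁻¹·235 ≡ 169·235 ≡ 233 (mod 1039).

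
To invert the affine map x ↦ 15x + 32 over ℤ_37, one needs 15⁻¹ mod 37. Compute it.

Apply the Euclidean algorithm to 37 and 15:
37 = 2·15 + 7
15 = 2·7 + 1
7 = 7·1 + 0
Since gcd(15, 37) = 1, back-substitute to write 1 as a combination:
1 = 15 − 2·7
1 = −2·37 + 5·15
So 15·5 ≡ 1 (mod 37).

5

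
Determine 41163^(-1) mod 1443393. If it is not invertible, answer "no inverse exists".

no inverse exists

Euclidean algorithm on 1443393, 41163:
1443393 = 35·41163 + 2688
41163 = 15·2688 + 843
2688 = 3·843 + 159
843 = 5·159 + 48
159 = 3·48 + 15
48 = 3·15 + 3
15 = 5·3 + 0
Since gcd = 3 > 1, 41163 is not a unit mod 1443393.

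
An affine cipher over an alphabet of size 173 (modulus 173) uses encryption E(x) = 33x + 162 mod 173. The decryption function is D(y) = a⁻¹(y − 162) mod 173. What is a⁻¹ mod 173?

gcd(173, 33) by repeated division:
173 = 5·33 + 8
33 = 4·8 + 1
8 = 8·1 + 0
Since gcd(33, 173) = 1, back-substitute to write 1 as a combination:
1 = 33 − 4·8
1 = −4·173 + 21·33
So 33·21 ≡ 1 (mod 173).

21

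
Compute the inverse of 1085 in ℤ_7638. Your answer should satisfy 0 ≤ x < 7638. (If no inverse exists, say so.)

Apply the Euclidean algorithm to 7638 and 1085:
7638 = 7×1085 + 43
1085 = 25×43 + 10
43 = 4×10 + 3
10 = 3×3 + 1
3 = 3×1 + 0
The gcd is 1. Working backward:
1 = 10 − 3·3
1 = −3·43 + 13·10
1 = 13·1085 − 328·43
1 = −328·7638 + 2309·1085
So 1085·2309 ≡ 1 (mod 7638).

2309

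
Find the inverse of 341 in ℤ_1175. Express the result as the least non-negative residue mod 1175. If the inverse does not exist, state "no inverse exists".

286

Run Euclid on (1175, 341):
1175 = 3*341 + 152
341 = 2*152 + 37
152 = 4*37 + 4
37 = 9*4 + 1
4 = 4*1 + 0
The gcd is 1. Working backward:
1 = 37 − 9·4
1 = −9·152 + 37·37
1 = 37·341 − 83·152
1 = −83·1175 + 286·341
So 341·286 ≡ 1 (mod 1175).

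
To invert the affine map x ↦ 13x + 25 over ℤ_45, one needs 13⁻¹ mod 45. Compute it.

gcd(45, 13) by repeated division:
45 = 3×13 + 6
13 = 2×6 + 1
6 = 6×1 + 0
The gcd is 1. Working backward:
1 = 13 − 2·6
1 = −2·45 + 7·13
So 13·7 ≡ 1 (mod 45).

7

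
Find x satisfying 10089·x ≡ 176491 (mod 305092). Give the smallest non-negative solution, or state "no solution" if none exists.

108035

First find gcd(10089, 305092):
305092 = 30·10089 + 2422
10089 = 4·2422 + 401
2422 = 6·401 + 16
401 = 25·16 + 1
16 = 16·1 + 0
gcd = 1, so a unique solution mod 305092 exists.
Back-substitute for the Bézout coefficients:
1 = 401 − 25·16
1 = −25·2422 + 151·401
1 = 151·10089 − 629·2422
1 = −629·305092 + 19021·10089
So 10089·(19021) ≡ 1 (mod 305092), giving 10089⁻¹ ≡ 19021.
x ≡ 10089⁻¹·176491 ≡ 19021·176491 ≡ 108035 (mod 305092).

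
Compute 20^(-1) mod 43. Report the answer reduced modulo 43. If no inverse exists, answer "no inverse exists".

28

Apply the Euclidean algorithm to 43 and 20:
43 = 2·20 + 3
20 = 6·3 + 2
3 = 1·2 + 1
2 = 2·1 + 0
Since gcd(20, 43) = 1, back-substitute to write 1 as a combination:
1 = 3 − 2
1 = −20 + 7·3
1 = 7·43 − 15·20
Hence 20⁻¹ ≡ -15 ≡ 28 (mod 43).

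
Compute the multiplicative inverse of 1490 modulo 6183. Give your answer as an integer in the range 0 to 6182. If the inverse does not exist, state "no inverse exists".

gcd(6183, 1490) by repeated division:
6183 = 4·1490 + 223
1490 = 6·223 + 152
223 = 1·152 + 71
152 = 2·71 + 10
71 = 7·10 + 1
10 = 10·1 + 0
gcd = 1, so the inverse exists. Back-substitute:
1 = 71 − 7·10
1 = −7·152 + 15·71
1 = 15·223 − 22·152
1 = −22·1490 + 147·223
1 = 147·6183 − 610·1490
Hence 1490⁻¹ ≡ -610 ≡ 5573 (mod 6183).

5573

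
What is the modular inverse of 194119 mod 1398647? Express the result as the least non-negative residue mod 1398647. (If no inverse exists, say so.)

998065

Extended Euclidean algorithm:
1398647 = 7*194119 + 39814
194119 = 4*39814 + 34863
39814 = 1*34863 + 4951
34863 = 7*4951 + 206
4951 = 24*206 + 7
206 = 29*7 + 3
7 = 2*3 + 1
3 = 3*1 + 0
gcd = 1, so the inverse exists. Back-substitute:
1 = 7 − 2·3
1 = −2·206 + 59·7
1 = 59·4951 − 1418·206
1 = −1418·34863 + 9985·4951
1 = 9985·39814 − 11403·34863
1 = −11403·194119 + 55597·39814
1 = 55597·1398647 − 400582·194119
So 194119·(-400582) ≡ 1 (mod 1398647), and -400582 ≡ 998065 (mod 1398647).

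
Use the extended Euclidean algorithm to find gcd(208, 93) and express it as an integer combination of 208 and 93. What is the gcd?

1

Repeated division:
208 = 2×93 + 22
93 = 4×22 + 5
22 = 4×5 + 2
5 = 2×2 + 1
2 = 2×1 + 0
gcd(208, 93) = 1.
Working backward:
1 = 5 − 2·2
1 = −2·22 + 9·5
1 = 9·93 − 38·22
1 = −38·208 + 85·93
So 1 = (-38)·208 + (85)·93.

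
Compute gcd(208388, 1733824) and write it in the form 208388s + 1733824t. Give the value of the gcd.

Repeated division:
1733824 = 8·208388 + 66720
208388 = 3·66720 + 8228
66720 = 8·8228 + 896
8228 = 9·896 + 164
896 = 5·164 + 76
164 = 2·76 + 12
76 = 6·12 + 4
12 = 3·4 + 0
gcd(208388, 1733824) = 4.
Working backward:
4 = 76 − 6·12
4 = −6·164 + 13·76
4 = 13·896 − 71·164
4 = −71·8228 + 652·896
4 = 652·66720 − 5287·8228
4 = −5287·208388 + 16513·66720
4 = 16513·1733824 − 137391·208388
So 4 = (16513)·1733824 + (-137391)·208388.

4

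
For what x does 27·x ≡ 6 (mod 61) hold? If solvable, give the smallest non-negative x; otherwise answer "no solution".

7

First find gcd(27, 61):
61 = 2×27 + 7
27 = 3×7 + 6
7 = 1×6 + 1
6 = 6×1 + 0
gcd = 1, so a unique solution mod 61 exists.
Back-substitute for the Bézout coefficients:
1 = 7 − 6
1 = −27 + 4·7
1 = 4·61 − 9·27
So 27·(-9) ≡ 1 (mod 61), giving 27⁻¹ ≡ 52.
x ≡ 27⁻¹·6 ≡ 52·6 ≡ 7 (mod 61).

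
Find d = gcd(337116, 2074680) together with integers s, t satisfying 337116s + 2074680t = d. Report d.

12

Euclidean algorithm:
2074680 = 6×337116 + 51984
337116 = 6×51984 + 25212
51984 = 2×25212 + 1560
25212 = 16×1560 + 252
1560 = 6×252 + 48
252 = 5×48 + 12
48 = 4×12 + 0
gcd(337116, 2074680) = 12.
Back-substituting:
12 = 252 − 5·48
12 = −5·1560 + 31·252
12 = 31·25212 − 501·1560
12 = −501·51984 + 1033·25212
12 = 1033·337116 − 6699·51984
12 = −6699·2074680 + 41227·337116
So 12 = (-6699)·2074680 + (41227)·337116.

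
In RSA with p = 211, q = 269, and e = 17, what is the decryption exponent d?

16553

φ(n) = (p−1)(q−1) = 210·268 = 56280.
Need d with 17·d ≡ 1 (mod 56280). Apply the extended Euclidean algorithm:
56280 = 3310×17 + 10
17 = 1×10 + 7
10 = 1×7 + 3
7 = 2×3 + 1
3 = 3×1 + 0
Back-substitute:
1 = 7 − 2·3
1 = −2·10 + 3·7
1 = 3·17 − 5·10
1 = −5·56280 + 16553·17
So 17·16553 ≡ 1 (mod 56280), hence d = 16553.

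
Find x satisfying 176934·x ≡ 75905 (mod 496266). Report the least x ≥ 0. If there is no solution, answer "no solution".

gcd(176934, 496266):
496266 = 2·176934 + 142398
176934 = 1·142398 + 34536
142398 = 4·34536 + 4254
34536 = 8·4254 + 504
4254 = 8·504 + 222
504 = 2·222 + 60
222 = 3·60 + 42
60 = 1·42 + 18
42 = 2·18 + 6
18 = 3·6 + 0
gcd = 6, but 6 ∤ 75905, so the congruence has no solution.

no solution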